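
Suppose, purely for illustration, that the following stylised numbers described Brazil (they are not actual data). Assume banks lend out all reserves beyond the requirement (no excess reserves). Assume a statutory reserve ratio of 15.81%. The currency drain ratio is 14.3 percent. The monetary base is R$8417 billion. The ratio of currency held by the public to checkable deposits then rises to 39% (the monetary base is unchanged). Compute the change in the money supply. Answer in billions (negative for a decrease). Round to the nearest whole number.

Initially m₁ = (1 + 0.143) / (0.1581 + 0.143) ≈ 3.79608, so M₁ = 3.79608 × 8417 ≈ 31951.6054 billion.
After the change m₂ = (1 + 0.39) / (0.1581 + 0.39) ≈ 2.53603, so M₂ = 2.53603 × 8417 ≈ 21345.7645 billion.
ΔM = M₂ − M₁ = 21345.7645 − 31951.6054 = -10605.8409 billion.

-10606 billion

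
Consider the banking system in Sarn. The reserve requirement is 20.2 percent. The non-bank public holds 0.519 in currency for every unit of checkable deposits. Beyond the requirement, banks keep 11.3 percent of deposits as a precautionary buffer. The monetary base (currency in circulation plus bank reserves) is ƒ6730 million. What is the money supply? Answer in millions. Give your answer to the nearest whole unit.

ƒ12258 million

The money multiplier is m = (1 + c) / (rr + e + c) = (1 + 0.519) / (0.202 + 0.113 + 0.519) ≈ 1.82134.
So M = m × MB = 1.82134 × 6730 = 12257.6182 million.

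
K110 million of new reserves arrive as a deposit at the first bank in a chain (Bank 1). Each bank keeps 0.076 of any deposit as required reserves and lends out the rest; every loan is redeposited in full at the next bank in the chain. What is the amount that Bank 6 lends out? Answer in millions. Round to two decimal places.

K68.46 million

Each bank lends a fraction (1 − rr) = 0.9240 of the deposit it receives, so Bank 6 receives 110·0.9240^5 and lends 110·0.9240^6 ≈ 68.4580 million.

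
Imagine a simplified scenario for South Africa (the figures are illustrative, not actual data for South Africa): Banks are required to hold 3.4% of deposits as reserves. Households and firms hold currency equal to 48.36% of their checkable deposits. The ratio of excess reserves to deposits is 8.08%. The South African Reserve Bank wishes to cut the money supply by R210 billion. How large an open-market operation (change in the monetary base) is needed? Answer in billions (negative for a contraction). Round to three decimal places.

-84.702 billion

The money multiplier is m = (1 + c) / (rr + e + c) = (1 + 0.4836) / (0.034 + 0.0808 + 0.4836) ≈ 2.4792781.
ΔMB = ΔM / m = (−210) / 2.4792781 ≈ -84.7021 billion.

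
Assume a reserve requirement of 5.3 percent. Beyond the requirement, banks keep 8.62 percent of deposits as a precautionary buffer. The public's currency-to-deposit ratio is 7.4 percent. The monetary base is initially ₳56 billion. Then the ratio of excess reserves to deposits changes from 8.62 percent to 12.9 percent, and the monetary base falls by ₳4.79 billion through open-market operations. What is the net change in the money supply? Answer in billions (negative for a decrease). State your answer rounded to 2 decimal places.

-67.26 billion

Before: m₁ = (1 + 0.074) / (0.053 + 0.0862 + 0.074) ≈ 5.03752, MB₁ = 56, so M₁ = 5.03752 × 56 ≈ 282.1011 billion.
After: m₂ = (1 + 0.074) / (0.053 + 0.129 + 0.074) ≈ 4.19531, MB₂ = 56 − 4.79 = 51.21, so M₂ = 4.19531 × 51.21 ≈ 214.8418 billion.
ΔM = M₂ − M₁ = 214.8418 − 282.1011 = -67.2593 billion.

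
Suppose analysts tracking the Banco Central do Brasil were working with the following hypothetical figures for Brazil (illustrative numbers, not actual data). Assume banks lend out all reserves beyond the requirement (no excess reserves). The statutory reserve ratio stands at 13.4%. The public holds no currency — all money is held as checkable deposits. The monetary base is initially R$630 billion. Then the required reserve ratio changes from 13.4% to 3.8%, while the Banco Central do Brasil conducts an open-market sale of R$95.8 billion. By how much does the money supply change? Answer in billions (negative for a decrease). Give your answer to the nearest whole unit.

Before: m₁ = 1 / (0.134) ≈ 7.4627, MB₁ = 630, so M₁ = 7.4627 × 630 = 4701.501 billion.
After: m₂ = 1 / (0.038) ≈ 26.3158, MB₂ = 630 − 95.8 = 534.2, so M₂ = 26.3158 × 534.2 ≈ 14057.9004 billion.
ΔM = M₂ − M₁ = 14057.9004 − 4701.501 = 9356.3994 billion.

R$9356 billion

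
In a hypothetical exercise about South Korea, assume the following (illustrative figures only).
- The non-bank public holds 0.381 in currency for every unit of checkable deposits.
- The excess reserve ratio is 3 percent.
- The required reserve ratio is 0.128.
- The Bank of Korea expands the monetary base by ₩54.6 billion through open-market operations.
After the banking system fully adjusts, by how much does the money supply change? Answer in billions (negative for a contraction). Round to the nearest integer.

₩140 billion

The money multiplier is m = (1 + c) / (rr + e + c) = (1 + 0.381) / (0.128 + 0.03 + 0.381) ≈ 2.5622.
The purchase adds 54.6 billion of base, so ΔM = m × ΔMB = 2.5622 × (+54.6) ≈ 139.8961 billion.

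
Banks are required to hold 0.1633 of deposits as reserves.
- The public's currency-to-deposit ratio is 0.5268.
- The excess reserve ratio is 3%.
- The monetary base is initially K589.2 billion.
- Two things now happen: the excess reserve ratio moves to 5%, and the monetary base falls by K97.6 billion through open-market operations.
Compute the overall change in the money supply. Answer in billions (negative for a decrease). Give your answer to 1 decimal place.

Before: m₁ = (1 + 0.5268) / (0.1633 + 0.03 + 0.5268) ≈ 2.12026, MB₁ = 589.2, so M₁ = 2.12026 × 589.2 ≈ 1249.2572 billion.
After: m₂ = (1 + 0.5268) / (0.1633 + 0.05 + 0.5268) ≈ 2.06296, MB₂ = 589.2 − 97.6 = 491.6, so M₂ = 2.06296 × 491.6 ≈ 1014.1511 billion.
ΔM = M₂ − M₁ = 1014.1511 − 1249.2572 = -235.1061 billion.

-235.1 billion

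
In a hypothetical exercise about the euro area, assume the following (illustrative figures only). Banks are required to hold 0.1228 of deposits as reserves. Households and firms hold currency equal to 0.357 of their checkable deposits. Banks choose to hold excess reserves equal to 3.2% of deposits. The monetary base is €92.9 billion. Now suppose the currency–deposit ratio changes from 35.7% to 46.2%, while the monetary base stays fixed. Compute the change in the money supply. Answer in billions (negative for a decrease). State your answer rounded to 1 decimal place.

-26.1 billion

Initially m₁ = (1 + 0.357) / (0.1228 + 0.032 + 0.357) ≈ 2.6514, so M₁ = 2.6514 × 92.9 ≈ 246.3151 billion.
After the change m₂ = (1 + 0.462) / (0.1228 + 0.032 + 0.462) ≈ 2.3703, so M₂ = 2.3703 × 92.9 ≈ 220.2009 billion.
ΔM = M₂ − M₁ = 220.2009 − 246.3151 = -26.1142 billion.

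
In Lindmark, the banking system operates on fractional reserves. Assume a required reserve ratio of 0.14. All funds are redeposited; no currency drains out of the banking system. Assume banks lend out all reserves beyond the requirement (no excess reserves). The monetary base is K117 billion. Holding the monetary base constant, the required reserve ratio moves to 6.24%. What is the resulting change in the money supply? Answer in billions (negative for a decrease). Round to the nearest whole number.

K1039 billion

Initially m₁ = 1 / (0.14) ≈ 7.1429, so M₁ = 7.1429 × 117 = 835.7193 billion.
After the change m₂ = 1 / (0.0624) ≈ 16.0256, so M₂ = 16.0256 × 117 = 1874.9952 billion.
ΔM = M₂ − M₁ = 1874.9952 − 835.7193 = 1039.2759 billion.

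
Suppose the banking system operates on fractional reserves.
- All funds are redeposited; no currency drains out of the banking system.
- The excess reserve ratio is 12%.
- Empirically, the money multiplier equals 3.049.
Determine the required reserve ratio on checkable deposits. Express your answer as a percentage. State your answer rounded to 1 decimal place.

20.8%

Using m = 3.049. Since m = (1 + c)/(c + rr + e), the denominator satisfies c + rr + e = (1 + c)/m = (1 + 0) / 3.049 ≈ 0.327976.
With c = 0 and e = 0.12, the required reserve ratio on checkable deposits is 0.327976 − 0 − 0.12 = 0.207976.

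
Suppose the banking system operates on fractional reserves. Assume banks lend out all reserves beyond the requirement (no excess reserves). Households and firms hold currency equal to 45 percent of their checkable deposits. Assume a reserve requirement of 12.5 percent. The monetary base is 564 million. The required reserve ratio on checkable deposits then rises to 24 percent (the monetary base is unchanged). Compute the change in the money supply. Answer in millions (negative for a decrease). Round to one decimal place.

Initially m₁ = (1 + 0.45) / (0.125 + 0.45) ≈ 2.52174, so M₁ = 2.52174 × 564 ≈ 1422.2614 million.
After the change m₂ = (1 + 0.45) / (0.24 + 0.45) ≈ 2.10145, so M₂ = 2.10145 × 564 = 1185.2178 million.
ΔM = M₂ − M₁ = 1185.2178 − 1422.2614 = -237.0436 million.

-237.0 million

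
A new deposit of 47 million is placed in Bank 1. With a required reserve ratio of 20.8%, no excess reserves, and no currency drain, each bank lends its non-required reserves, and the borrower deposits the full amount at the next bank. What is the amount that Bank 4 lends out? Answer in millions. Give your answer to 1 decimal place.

Each bank lends a fraction (1 − rr) = 0.7920 of the deposit it receives, so Bank 4 receives 47·0.7920^3 and lends 47·0.7920^4 ≈ 18.4926 million.

18.5 million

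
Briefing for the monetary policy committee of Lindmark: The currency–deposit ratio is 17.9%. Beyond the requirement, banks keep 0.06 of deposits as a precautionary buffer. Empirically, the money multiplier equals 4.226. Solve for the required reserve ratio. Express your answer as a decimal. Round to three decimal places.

Using m = 4.226. Since m = (1 + c)/(c + rr + e), the denominator satisfies c + rr + e = (1 + c)/m = (1 + 0.179) / 4.226 ≈ 0.278987.
With c = 0.179 and e = 0.06, the required reserve ratio is 0.278987 − 0.179 − 0.06 = 0.039987.

0.040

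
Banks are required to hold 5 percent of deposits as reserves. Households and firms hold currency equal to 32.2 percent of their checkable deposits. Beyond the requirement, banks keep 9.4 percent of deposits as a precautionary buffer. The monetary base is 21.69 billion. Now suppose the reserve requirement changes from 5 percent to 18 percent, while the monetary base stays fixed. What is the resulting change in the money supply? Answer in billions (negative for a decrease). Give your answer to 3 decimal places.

Initially m₁ = (1 + 0.322) / (0.05 + 0.094 + 0.322) ≈ 2.836910, so M₁ = 2.836910 × 21.69 ≈ 61.5326 billion.
After the change m₂ = (1 + 0.322) / (0.18 + 0.094 + 0.322) ≈ 2.218121, so M₂ = 2.218121 × 21.69 ≈ 48.111 billion.
ΔM = M₂ − M₁ = 48.111 − 61.5326 = -13.4216 billion.

-13.422 billion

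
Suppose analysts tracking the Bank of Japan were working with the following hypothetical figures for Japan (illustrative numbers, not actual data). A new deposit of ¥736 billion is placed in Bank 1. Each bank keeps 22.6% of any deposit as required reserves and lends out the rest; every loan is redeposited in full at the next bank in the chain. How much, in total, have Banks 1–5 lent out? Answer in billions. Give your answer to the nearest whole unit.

Bank i lends (1 − rr)^i of the original deposit: Bank 1 lends 736·0.7740 = 569.6640, Bank 2 lends 736·0.7740² ≈ 440.9199, and so on.
Summing a geometric series: total = 736·[0.7740·(1 − 0.7740^5) / (1 − 0.7740)] ≈ 1820.4484 billion.

¥1820 billion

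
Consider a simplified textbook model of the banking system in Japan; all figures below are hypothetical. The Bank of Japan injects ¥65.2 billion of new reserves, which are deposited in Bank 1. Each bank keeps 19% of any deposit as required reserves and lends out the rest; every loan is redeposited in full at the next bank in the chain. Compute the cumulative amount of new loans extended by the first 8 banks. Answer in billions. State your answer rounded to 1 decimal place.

¥226.5 billion

Bank i lends (1 − rr)^i of the original deposit: Bank 1 lends 65.2·0.8100 = 52.8120, Bank 2 lends 65.2·0.8100² ≈ 42.7777, and so on.
Summing a geometric series: total = 65.2·[0.8100·(1 − 0.8100^8) / (1 − 0.8100)] ≈ 226.4517 billion.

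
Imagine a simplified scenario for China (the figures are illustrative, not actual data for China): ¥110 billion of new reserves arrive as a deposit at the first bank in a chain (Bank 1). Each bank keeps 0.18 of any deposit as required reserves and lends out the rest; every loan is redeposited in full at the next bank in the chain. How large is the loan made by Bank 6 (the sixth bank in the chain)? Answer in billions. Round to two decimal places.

Each bank lends a fraction (1 − rr) = 0.8200 of the deposit it receives, so Bank 6 receives 110·0.8200^5 and lends 110·0.8200^6 ≈ 33.4407 billion.

¥33.44 billion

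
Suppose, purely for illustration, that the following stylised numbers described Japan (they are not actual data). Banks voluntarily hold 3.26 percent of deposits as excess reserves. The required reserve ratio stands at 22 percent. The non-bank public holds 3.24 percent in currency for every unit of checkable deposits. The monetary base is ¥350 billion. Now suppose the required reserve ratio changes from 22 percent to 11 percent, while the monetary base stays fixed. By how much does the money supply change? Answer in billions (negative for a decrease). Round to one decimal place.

¥796.9 billion

Initially m₁ = (1 + 0.0324) / (0.22 + 0.0326 + 0.0324) ≈ 3.62246, so M₁ = 3.62246 × 350 = 1267.861 billion.
After the change m₂ = (1 + 0.0324) / (0.11 + 0.0326 + 0.0324) ≈ 5.89943, so M₂ = 5.89943 × 350 = 2064.8005 billion.
ΔM = M₂ − M₁ = 2064.8005 − 1267.861 = 796.9395 billion.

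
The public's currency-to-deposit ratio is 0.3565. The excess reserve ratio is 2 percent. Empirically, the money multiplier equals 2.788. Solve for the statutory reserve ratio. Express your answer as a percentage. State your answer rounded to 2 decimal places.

Using m = 2.788. Since m = (1 + c)/(c + rr + e), the denominator satisfies c + rr + e = (1 + c)/m = (1 + 0.3565) / 2.788 ≈ 0.486549.
With c = 0.3565 and e = 0.02, the statutory reserve ratio is 0.486549 − 0.3565 − 0.02 = 0.110049.

11.00%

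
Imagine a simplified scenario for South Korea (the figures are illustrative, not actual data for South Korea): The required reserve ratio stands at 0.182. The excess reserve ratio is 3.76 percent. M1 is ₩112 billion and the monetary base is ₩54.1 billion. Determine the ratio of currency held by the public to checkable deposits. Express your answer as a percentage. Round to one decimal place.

Using m = M/MB = 112/54.1 ≈ 2.070240. From m = (1 + c)/(c + rr + e), rearranging gives 1 + c = m·(c + rr + e), so c·(1 − m) = m·(rr + e) − 1.
Hence c = [m·(rr + e) − 1]/(1 − m) = [2.070240 × (0.182 + 0.0376) − 1] / (1 − 2.070240) ≈ 0.509582.

51.0%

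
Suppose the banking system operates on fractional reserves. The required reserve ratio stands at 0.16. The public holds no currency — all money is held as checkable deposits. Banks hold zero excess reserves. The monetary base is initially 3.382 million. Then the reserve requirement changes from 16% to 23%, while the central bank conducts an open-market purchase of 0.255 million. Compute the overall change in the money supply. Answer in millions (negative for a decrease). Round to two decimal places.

-5.32 million

Before: m₁ = 1 / (0.16) = 6.25, MB₁ = 3.382, so M₁ = 6.25 × 3.382 = 21.1375 million.
After: m₂ = 1 / (0.23) ≈ 4.3478, MB₂ = 3.382 + 0.255 = 3.637, so M₂ = 4.3478 × 3.637 ≈ 15.8129 million.
ΔM = M₂ − M₁ = 15.8129 − 21.1375 = -5.3246 million.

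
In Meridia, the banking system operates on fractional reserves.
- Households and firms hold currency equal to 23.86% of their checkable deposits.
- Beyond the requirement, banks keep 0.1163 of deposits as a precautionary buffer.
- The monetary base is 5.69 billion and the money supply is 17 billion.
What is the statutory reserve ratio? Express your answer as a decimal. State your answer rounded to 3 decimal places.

0.060

Using m = M/MB = 17/5.69 ≈ 2.987698. Since m = (1 + c)/(c + rr + e), the denominator satisfies c + rr + e = (1 + c)/m = (1 + 0.2386) / 2.987698 ≈ 0.414567.
With c = 0.2386 and e = 0.1163, the statutory reserve ratio is 0.414567 − 0.2386 − 0.1163 = 0.059667.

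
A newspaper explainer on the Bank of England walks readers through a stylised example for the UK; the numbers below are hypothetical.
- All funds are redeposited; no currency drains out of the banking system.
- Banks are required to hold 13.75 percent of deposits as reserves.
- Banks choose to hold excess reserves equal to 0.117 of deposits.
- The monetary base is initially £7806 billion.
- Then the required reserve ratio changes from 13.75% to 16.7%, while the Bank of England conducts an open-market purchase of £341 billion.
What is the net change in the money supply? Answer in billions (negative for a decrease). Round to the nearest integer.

-1985 billion

Before: m₁ = 1 / (0.1375 + 0.117) ≈ 3.92927, MB₁ = 7806, so M₁ = 3.92927 × 7806 ≈ 30671.8816 billion.
After: m₂ = 1 / (0.167 + 0.117) ≈ 3.52113, MB₂ = 7806 + 341 = 8147, so M₂ = 3.52113 × 8147 ≈ 28686.6461 billion.
ΔM = M₂ − M₁ = 28686.6461 − 30671.8816 = -1985.2355 billion.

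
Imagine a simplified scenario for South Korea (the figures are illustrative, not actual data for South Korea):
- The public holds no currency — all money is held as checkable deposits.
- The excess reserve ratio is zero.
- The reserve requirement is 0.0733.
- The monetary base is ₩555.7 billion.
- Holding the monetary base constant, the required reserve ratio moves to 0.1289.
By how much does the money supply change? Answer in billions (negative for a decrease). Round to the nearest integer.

Initially m₁ = 1 / (0.0733) ≈ 13.6426, so M₁ = 13.6426 × 555.7 ≈ 7581.1928 billion.
After the change m₂ = 1 / (0.1289) ≈ 7.7580, so M₂ = 7.7580 × 555.7 = 4311.1206 billion.
ΔM = M₂ − M₁ = 4311.1206 − 7581.1928 = -3270.0722 billion.

-3270 billion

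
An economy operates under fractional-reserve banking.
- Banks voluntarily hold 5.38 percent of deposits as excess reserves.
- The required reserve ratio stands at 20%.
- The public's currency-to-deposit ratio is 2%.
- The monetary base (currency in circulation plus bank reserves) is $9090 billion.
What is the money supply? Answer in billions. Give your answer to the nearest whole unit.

$33863 billion

The money multiplier is m = (1 + c) / (rr + e + c) = (1 + 0.02) / (0.2 + 0.0538 + 0.02) ≈ 3.72535.
So M = m × MB = 3.72535 × 9090 = 33863.4315 billion.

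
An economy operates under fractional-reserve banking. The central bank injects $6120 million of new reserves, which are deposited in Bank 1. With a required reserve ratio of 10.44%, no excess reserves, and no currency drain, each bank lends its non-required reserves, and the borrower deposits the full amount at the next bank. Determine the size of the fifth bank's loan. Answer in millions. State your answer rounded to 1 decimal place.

$3526.3 million

Each bank lends a fraction (1 − rr) = 0.8956 of the deposit it receives, so Bank 5 receives 6120·0.8956^4 and lends 6120·0.8956^5 ≈ 3526.3210 million.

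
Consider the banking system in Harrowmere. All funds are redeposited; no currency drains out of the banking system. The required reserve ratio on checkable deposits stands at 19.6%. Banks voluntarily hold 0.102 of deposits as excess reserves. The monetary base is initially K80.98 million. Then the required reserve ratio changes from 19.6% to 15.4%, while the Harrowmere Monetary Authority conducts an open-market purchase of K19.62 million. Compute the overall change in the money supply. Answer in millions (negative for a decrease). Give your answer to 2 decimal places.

Before: m₁ = 1 / (0.196 + 0.102) ≈ 3.355705, MB₁ = 80.98, so M₁ = 3.355705 × 80.98 ≈ 271.745 million.
After: m₂ = 1 / (0.154 + 0.102) = 3.906250, MB₂ = 80.98 + 19.62 = 100.6, so M₂ = 3.906250 × 100.6 ≈ 392.9688 million.
ΔM = M₂ − M₁ = 392.9688 − 271.745 = 121.2238 million.

K121.22 million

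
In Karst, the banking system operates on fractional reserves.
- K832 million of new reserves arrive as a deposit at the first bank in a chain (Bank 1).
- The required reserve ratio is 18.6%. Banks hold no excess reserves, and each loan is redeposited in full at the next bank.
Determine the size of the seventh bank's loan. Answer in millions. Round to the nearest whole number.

Each bank lends a fraction (1 − rr) = 0.8140 of the deposit it receives, so Bank 7 receives 832·0.8140^6 and lends 832·0.8140^7 ≈ 197.0127 million.

K197 million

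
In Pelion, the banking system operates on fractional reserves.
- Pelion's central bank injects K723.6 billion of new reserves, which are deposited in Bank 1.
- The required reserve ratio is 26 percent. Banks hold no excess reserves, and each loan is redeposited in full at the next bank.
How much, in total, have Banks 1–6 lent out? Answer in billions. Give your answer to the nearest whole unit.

Bank i lends (1 − rr)^i of the original deposit: Bank 1 lends 723.6·0.7400 = 535.4640, Bank 2 lends 723.6·0.7400² ≈ 396.2434, and so on.
Summing a geometric series: total = 723.6·[0.7400·(1 − 0.7400^6) / (1 − 0.7400)] ≈ 1721.2974 billion.

K1721 billion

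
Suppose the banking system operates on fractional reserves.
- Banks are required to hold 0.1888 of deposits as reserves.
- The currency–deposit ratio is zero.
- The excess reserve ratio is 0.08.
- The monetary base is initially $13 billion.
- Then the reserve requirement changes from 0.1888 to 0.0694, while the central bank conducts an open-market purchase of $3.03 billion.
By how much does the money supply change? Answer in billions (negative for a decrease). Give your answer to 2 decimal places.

Before: m₁ = 1 / (0.1888 + 0.08) ≈ 3.72024, MB₁ = 13, so M₁ = 3.72024 × 13 ≈ 48.3631 billion.
After: m₂ = 1 / (0.0694 + 0.08) ≈ 6.69344, MB₂ = 13 + 3.03 = 16.03, so M₂ = 6.69344 × 16.03 ≈ 107.2958 billion.
ΔM = M₂ − M₁ = 107.2958 − 48.3631 = 58.9327 billion.

$58.93 billion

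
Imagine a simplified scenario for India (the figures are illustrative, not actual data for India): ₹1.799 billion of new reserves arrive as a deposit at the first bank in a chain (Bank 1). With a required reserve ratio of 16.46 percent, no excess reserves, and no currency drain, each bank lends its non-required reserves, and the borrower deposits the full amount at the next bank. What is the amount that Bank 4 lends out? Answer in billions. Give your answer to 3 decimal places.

Each bank lends a fraction (1 − rr) = 0.8354 of the deposit it receives, so Bank 4 receives 1.799·0.8354^3 and lends 1.799·0.8354^4 ≈ 0.8762 billion.

₹0.876 billion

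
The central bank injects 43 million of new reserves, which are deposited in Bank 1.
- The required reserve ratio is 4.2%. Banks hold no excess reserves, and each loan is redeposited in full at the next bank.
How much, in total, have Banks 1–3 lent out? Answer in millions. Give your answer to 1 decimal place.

118.5 million

Bank i lends (1 − rr)^i of the original deposit: Bank 1 lends 43·0.9580 = 41.1940, Bank 2 lends 43·0.9580² ≈ 39.4639, and so on.
Summing a geometric series: total = 43·[0.9580·(1 − 0.9580^3) / (1 − 0.9580)] ≈ 118.4642 million.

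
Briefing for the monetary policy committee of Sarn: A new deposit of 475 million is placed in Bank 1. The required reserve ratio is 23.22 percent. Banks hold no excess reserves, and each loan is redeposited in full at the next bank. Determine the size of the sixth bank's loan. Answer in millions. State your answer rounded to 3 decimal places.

97.316 million

Each bank lends a fraction (1 − rr) = 0.7678 of the deposit it receives, so Bank 6 receives 475·0.7678^5 and lends 475·0.7678^6 ≈ 97.3156 million.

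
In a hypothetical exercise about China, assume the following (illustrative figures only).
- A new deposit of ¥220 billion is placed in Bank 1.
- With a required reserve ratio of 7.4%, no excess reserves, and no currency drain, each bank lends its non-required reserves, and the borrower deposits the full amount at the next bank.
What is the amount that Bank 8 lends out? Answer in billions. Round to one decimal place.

Each bank lends a fraction (1 − rr) = 0.9260 of the deposit it receives, so Bank 8 receives 220·0.9260^7 and lends 220·0.9260^8 ≈ 118.9352 billion.

¥118.9 billion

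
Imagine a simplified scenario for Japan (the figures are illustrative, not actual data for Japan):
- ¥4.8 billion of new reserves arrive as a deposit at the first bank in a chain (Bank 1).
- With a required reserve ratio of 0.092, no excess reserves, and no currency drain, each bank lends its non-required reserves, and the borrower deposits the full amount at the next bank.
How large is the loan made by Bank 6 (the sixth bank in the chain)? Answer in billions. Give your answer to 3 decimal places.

Each bank lends a fraction (1 − rr) = 0.9080 of the deposit it receives, so Bank 6 receives 4.8·0.9080^5 and lends 4.8·0.9080^6 ≈ 2.6900 billion.

¥2.690 billion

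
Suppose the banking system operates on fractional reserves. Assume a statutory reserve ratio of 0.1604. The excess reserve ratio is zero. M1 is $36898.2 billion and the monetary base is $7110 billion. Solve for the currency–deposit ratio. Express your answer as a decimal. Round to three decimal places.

0.040

Using m = M/MB = 36898.2/7110 ≈ 5.189620. From m = (1 + c)/(c + rr + e), rearranging gives 1 + c = m·(c + rr + e), so c·(1 − m) = m·(rr + e) − 1.
Hence c = [m·(rr + e) − 1]/(1 − m) = [5.189620 × (0.1604 + 0) − 1] / (1 − 5.189620) ≈ 0.040000.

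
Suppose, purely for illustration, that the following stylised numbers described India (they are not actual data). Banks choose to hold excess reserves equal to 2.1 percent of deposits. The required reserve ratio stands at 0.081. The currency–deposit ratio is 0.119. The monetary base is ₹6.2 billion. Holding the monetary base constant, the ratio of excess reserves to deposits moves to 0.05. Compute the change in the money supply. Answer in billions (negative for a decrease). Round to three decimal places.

Initially m₁ = (1 + 0.119) / (0.081 + 0.021 + 0.119) ≈ 5.06335, so M₁ = 5.06335 × 6.2 ≈ 31.3928 billion.
After the change m₂ = (1 + 0.119) / (0.081 + 0.05 + 0.119) = 4.47600, so M₂ = 4.47600 × 6.2 = 27.7512 billion.
ΔM = M₂ − M₁ = 27.7512 − 31.3928 = -3.6416 billion.

-3.642 billion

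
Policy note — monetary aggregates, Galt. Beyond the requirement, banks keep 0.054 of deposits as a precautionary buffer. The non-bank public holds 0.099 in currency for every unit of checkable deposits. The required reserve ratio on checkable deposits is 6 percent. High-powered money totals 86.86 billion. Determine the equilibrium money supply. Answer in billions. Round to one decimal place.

The money multiplier is m = (1 + c) / (rr + e + c) = (1 + 0.099) / (0.06 + 0.054 + 0.099) ≈ 5.1596.
So M = m × MB = 5.1596 × 86.86 ≈ 448.1629 billion.

448.2 billion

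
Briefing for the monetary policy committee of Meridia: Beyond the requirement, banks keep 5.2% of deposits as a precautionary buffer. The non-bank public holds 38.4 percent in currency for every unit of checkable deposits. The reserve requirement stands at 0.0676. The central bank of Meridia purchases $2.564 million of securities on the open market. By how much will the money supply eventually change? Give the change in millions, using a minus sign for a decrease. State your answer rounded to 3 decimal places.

$7.046 million

The money multiplier is m = (1 + c) / (rr + e + c) = (1 + 0.384) / (0.0676 + 0.052 + 0.384) ≈ 2.74821.
The purchase adds 2.564 million of base, so ΔM = m × ΔMB = 2.74821 × (+2.564) ≈ 7.0464 million.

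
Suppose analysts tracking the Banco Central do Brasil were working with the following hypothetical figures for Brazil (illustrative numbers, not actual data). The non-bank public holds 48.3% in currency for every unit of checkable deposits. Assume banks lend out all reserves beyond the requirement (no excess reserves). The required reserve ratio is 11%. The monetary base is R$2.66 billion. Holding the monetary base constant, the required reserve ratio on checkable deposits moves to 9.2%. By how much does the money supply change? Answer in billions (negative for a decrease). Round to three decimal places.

R$0.208 billion

Initially m₁ = (1 + 0.483) / (0.11 + 0.483) ≈ 2.50084, so M₁ = 2.50084 × 2.66 ≈ 6.6522 billion.
After the change m₂ = (1 + 0.483) / (0.092 + 0.483) ≈ 2.57913, so M₂ = 2.57913 × 2.66 ≈ 6.8605 billion.
ΔM = M₂ − M₁ = 6.8605 − 6.6522 = 0.2083 billion.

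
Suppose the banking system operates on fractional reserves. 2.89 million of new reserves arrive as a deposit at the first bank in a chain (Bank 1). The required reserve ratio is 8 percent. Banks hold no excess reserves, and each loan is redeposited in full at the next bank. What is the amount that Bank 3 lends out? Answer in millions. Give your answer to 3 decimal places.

Each bank lends a fraction (1 − rr) = 0.9200 of the deposit it receives, so Bank 3 receives 2.89·0.9200^2 and lends 2.89·0.9200^3 ≈ 2.2504 million.

2.250 million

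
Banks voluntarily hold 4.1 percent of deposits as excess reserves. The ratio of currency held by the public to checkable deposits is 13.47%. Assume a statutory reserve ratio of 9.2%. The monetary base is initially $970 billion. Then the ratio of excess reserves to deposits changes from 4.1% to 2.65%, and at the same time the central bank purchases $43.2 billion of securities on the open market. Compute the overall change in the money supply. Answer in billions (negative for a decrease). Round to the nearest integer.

$429 billion

Before: m₁ = (1 + 0.1347) / (0.092 + 0.041 + 0.1347) ≈ 4.23870, MB₁ = 970, so M₁ = 4.23870 × 970 = 4111.539 billion.
After: m₂ = (1 + 0.1347) / (0.092 + 0.0265 + 0.1347) ≈ 4.48144, MB₂ = 970 + 43.2 = 1013.2, so M₂ = 4.48144 × 1013.2 ≈ 4540.595 billion.
ΔM = M₂ − M₁ = 4540.595 − 4111.539 = 429.056 billion.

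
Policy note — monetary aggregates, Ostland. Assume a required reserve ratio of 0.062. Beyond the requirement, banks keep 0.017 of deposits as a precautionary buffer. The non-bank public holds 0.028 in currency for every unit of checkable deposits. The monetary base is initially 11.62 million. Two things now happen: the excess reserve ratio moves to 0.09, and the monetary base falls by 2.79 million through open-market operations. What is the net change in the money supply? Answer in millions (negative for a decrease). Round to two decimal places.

Before: m₁ = (1 + 0.028) / (0.062 + 0.017 + 0.028) ≈ 9.60748, MB₁ = 11.62, so M₁ = 9.60748 × 11.62 ≈ 111.6389 million.
After: m₂ = (1 + 0.028) / (0.062 + 0.09 + 0.028) ≈ 5.71111, MB₂ = 11.62 − 2.79 = 8.83, so M₂ = 5.71111 × 8.83 ≈ 50.4291 million.
ΔM = M₂ − M₁ = 50.4291 − 111.6389 = -61.2098 million.

-61.21 million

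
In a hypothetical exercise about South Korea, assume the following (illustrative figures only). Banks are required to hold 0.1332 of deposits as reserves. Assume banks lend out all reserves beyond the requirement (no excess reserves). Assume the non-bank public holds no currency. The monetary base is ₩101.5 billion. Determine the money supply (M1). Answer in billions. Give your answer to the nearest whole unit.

₩762 billion

With no currency drain or excess reserves, the money multiplier is m = 1/rr = 1/0.1332 ≈ 7.5075.
Money supply M = m × MB = 7.5075 × 101.5 ≈ 762.0113 billion.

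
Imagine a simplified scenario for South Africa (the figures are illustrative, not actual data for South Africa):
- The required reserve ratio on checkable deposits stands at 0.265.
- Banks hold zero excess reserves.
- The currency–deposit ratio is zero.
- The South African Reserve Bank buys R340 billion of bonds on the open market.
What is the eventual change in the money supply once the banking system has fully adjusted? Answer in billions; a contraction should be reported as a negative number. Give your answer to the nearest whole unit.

The simple money multiplier is m = 1/rr = 1/0.265 ≈ 3.7736.
An open-market purchase increases the monetary base by 340 billion, so ΔM = m × ΔMB = 3.7736 × 340 = 1283.024 billion.

R1283 billion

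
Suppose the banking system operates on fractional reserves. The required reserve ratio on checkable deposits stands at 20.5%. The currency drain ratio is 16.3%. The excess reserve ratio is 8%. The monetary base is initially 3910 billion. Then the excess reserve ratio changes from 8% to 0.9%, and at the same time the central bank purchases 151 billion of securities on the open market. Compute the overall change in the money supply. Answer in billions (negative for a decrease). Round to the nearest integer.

2377 billion

Before: m₁ = (1 + 0.163) / (0.205 + 0.08 + 0.163) ≈ 2.59598, MB₁ = 3910, so M₁ = 2.59598 × 3910 = 10150.2818 billion.
After: m₂ = (1 + 0.163) / (0.205 + 0.009 + 0.163) ≈ 3.08488, MB₂ = 3910 + 151 = 4061, so M₂ = 3.08488 × 4061 ≈ 12527.6977 billion.
ΔM = M₂ − M₁ = 12527.6977 − 10150.2818 = 2377.4159 billion.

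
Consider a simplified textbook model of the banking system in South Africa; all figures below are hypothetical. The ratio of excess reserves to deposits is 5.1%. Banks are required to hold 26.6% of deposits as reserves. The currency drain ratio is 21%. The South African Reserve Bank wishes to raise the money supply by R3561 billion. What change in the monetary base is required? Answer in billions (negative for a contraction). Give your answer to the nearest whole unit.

The money multiplier is m = (1 + c) / (rr + e + c) = (1 + 0.21) / (0.266 + 0.051 + 0.21) ≈ 2.29602.
ΔMB = ΔM / m = (+3561) / 2.29602 ≈ 1550.9447 billion.

R1551 billion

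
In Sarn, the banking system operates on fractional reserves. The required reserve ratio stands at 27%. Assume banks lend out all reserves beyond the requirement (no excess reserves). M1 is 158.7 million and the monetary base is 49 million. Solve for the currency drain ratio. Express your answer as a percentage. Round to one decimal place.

Using m = M/MB = 158.7/49 ≈ 3.238776. From m = (1 + c)/(c + rr + e), rearranging gives 1 + c = m·(c + rr + e), so c·(1 − m) = m·(rr + e) − 1.
Hence c = [m·(rr + e) − 1]/(1 − m) = [3.238776 × (0.27 + 0) − 1] / (1 − 3.238776) ≈ 0.056071.

5.6%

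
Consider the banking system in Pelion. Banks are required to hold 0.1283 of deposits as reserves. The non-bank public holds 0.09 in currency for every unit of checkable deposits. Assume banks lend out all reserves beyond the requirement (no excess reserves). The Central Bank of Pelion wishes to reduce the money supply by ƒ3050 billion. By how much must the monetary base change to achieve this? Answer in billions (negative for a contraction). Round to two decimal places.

-610.84 billion

The money multiplier is m = (1 + c) / (rr + c) = (1 + 0.09) / (0.1283 + 0.09) ≈ 4.9931287.
ΔMB = ΔM / m = (−3050) / 4.9931287 ≈ -610.8395 billion.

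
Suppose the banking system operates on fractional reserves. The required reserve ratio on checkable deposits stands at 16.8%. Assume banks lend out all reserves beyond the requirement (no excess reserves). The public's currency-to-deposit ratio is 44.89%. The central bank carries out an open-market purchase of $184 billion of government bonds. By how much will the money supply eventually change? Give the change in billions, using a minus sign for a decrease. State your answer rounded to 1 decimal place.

$432.2 billion

The money multiplier is m = (1 + c) / (rr + c) = (1 + 0.4489) / (0.168 + 0.4489) ≈ 2.34868.
The purchase adds 184 billion of base, so ΔM = m × ΔMB = 2.34868 × (+184) ≈ 432.1571 billion.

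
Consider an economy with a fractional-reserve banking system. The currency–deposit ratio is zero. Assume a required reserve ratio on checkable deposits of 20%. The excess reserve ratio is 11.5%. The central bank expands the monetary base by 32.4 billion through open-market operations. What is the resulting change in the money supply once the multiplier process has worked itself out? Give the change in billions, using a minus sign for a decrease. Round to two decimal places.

102.86 billion

The money multiplier is m = 1 / (rr + e) = 1 / (0.2 + 0.115) ≈ 3.17460.
The purchase adds 32.4 billion of base, so ΔM = m × ΔMB = 3.17460 × (+32.4) ≈ 102.857 billion.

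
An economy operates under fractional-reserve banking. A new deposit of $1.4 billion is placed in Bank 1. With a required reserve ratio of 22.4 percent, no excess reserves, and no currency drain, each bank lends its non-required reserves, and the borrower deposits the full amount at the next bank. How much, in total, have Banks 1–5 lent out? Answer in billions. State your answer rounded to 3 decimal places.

$3.485 billion

Bank i lends (1 − rr)^i of the original deposit: Bank 1 lends 1.4·0.7760 = 1.0864, Bank 2 lends 1.4·0.7760² ≈ 0.8430, and so on.
Summing a geometric series: total = 1.4·[0.7760·(1 − 0.7760^5) / (1 − 0.7760)] ≈ 3.4853 billion.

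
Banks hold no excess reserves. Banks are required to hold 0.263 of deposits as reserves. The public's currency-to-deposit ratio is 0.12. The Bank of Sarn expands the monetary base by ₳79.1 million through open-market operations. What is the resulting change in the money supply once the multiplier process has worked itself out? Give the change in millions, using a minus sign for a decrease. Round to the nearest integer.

The money multiplier is m = (1 + c) / (rr + c) = (1 + 0.12) / (0.263 + 0.12) ≈ 2.9243.
The purchase adds 79.1 million of base, so ΔM = m × ΔMB = 2.9243 × (+79.1) ≈ 231.3121 million.

₳231 million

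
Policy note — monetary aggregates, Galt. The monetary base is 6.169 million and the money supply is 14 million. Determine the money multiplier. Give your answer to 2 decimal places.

The money multiplier is m = M / MB = 14 / 6.169 ≈ 2.26941.

2.27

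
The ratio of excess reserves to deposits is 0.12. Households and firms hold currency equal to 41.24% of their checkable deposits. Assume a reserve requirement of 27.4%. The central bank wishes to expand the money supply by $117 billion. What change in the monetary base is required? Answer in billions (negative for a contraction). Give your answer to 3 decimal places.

The money multiplier is m = (1 + c) / (rr + e + c) = (1 + 0.4124) / (0.274 + 0.12 + 0.4124) ≈ 1.7514881.
ΔMB = ΔM / m = (+117) / 1.7514881 ≈ 66.8003 billion.

$66.800 billion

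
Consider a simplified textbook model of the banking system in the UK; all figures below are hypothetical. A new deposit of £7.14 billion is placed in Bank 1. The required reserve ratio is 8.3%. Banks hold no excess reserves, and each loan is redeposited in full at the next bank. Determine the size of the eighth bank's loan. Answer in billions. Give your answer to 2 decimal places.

Each bank lends a fraction (1 − rr) = 0.9170 of the deposit it receives, so Bank 8 receives 7.14·0.9170^7 and lends 7.14·0.9170^8 ≈ 3.5699 billion.

£3.57 billion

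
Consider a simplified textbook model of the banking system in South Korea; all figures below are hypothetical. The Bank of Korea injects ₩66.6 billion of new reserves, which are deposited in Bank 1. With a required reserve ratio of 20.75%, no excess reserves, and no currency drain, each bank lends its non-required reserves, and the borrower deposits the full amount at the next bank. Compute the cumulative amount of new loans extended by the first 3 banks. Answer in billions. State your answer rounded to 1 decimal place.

Bank i lends (1 − rr)^i of the original deposit: Bank 1 lends 66.6·0.7925 = 52.7805, Bank 2 lends 66.6·0.7925² ≈ 41.8285, and so on.
Summing a geometric series: total = 66.6·[0.7925·(1 − 0.7925^3) / (1 − 0.7925)] ≈ 127.7582 billion.

₩127.8 billion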